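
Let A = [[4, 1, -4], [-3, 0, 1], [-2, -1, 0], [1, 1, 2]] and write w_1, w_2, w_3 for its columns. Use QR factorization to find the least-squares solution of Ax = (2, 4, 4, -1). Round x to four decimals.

e_1 = w_1/‖w_1‖ = (4, -3, -2, 1)/5.4772 = (0.7303, -0.5477, -0.3651, 0.1826).
r_{12} = e_1·w_2 = 1.2780.
u_2 = w_2 − 1.2780·e_1 = (0.0667, 0.7000, -0.5333, 0.7667).
‖u_2‖ = 1.1690, so e_2 = (0.0570, 0.5988, -0.4562, 0.6558).
r_{13} = e_1·w_3 = -3.1038; r_{23} = e_2·w_3 = 1.6823.
u_3 = w_3 + 3.1038·e_1 − 1.6823·e_2 = (-1.8293, -1.7073, -0.3659, 1.4634).
‖u_3‖ = 2.9217, so e_3 = (-0.6261, -0.5843, -0.1252, 0.5009).
Qᵀb = (-2.3735, 0.0285, -4.5913).
Back-substitute: x_3 = -4.5913/2.9217 = -1.5714.
x_2 = (0.0285 − 1.6823·(-1.5714))/1.1690 = 2.2857.
x_1 = (-2.3735 − 1.2780·2.2857 + 3.1038·(-1.5714))/5.4772 = -1.8571.

x = (-1.8571, 2.2857, -1.5714)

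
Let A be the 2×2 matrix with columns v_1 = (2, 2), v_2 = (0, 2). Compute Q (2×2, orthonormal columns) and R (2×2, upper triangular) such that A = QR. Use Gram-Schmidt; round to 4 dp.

Q = [[0.7071, -0.7071], [0.7071, 0.7071]], R = [[2.8284, 1.4142], [0.0000, 1.4142]]

v_1 = (2, 2); ‖v_1‖ = 2.8284, so e_1 = (0.7071, 0.7071).
e_1·v_2 = 0.7071·0 + 0.7071·2 = 1.4142.
u_2 = v_2 − 1.4142·e_1 = (-1.0000, 1.0000).
‖u_2‖ = 1.4142, so e_2 = (-0.7071, 0.7071).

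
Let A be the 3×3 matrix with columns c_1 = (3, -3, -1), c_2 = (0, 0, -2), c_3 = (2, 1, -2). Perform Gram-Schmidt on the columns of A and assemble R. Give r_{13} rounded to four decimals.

c_1 = (3, -3, -1); ‖c_1‖ = 4.3589, so q_1 = (0.6882, -0.6882, -0.2294).
r_{13} = q_1·c_3 = 1.1471.

r_{13} = 1.1471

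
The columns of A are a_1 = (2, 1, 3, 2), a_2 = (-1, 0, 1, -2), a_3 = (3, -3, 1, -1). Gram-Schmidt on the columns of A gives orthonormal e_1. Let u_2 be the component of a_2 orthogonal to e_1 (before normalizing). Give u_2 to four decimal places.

u_2 = (-0.6667, 0.1667, 1.5000, -1.6667)

e_1 = a_1/‖a_1‖ = (2, 1, 3, 2)/4.2426 = (0.4714, 0.2357, 0.7071, 0.4714).
r_{12} = e_1·a_2 = -0.7071.
u_2 = a_2 + 0.7071·e_1 = (-0.6667, 0.1667, 1.5000, -1.6667).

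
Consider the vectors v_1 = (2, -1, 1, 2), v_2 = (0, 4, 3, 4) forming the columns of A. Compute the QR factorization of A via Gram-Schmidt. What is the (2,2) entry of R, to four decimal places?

r_{22} = 6.0083

v_1 = (2, -1, 1, 2); ‖v_1‖ = 3.1623, so q_1 = (0.6325, -0.3162, 0.3162, 0.6325).
q_1·v_2 = 0.6325·0 + (-0.3162)·4 + 0.3162·3 + 0.6325·4 = 2.2136.
u_2 = v_2 − 2.2136·q_1 = (-1.4000, 4.7000, 2.3000, 2.6000).
r_{22} = ‖u_2‖ = 6.0083.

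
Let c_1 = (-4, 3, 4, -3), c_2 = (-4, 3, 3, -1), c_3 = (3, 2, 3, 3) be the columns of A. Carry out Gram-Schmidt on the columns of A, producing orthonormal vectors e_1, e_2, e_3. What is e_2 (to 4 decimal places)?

e_2 = (-0.4619, 0.3464, -0.1155, 0.8083)

c_1 = (-4, 3, 4, -3); ‖c_1‖ = 7.0711, so e_1 = (-0.5657, 0.4243, 0.5657, -0.4243).
e_1·c_2 = (-0.5657)·(-4) + 0.4243·3 + 0.5657·3 + (-0.4243)·(-1) = 5.6569.
u_2 = c_2 − 5.6569·e_1 = (-0.8000, 0.6000, -0.2000, 1.4000).
‖u_2‖ = 1.7321, so e_2 = (-0.4619, 0.3464, -0.1155, 0.8083).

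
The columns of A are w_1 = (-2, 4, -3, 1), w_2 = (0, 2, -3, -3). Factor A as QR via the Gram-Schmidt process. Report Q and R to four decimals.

Q = [[-0.3651, 0.2373], [0.7303, 0.0339], [-0.5477, -0.4068], [0.1826, -0.8815]], R = [[5.4772, 2.5560], [0.0000, 3.9328]]

w_1 = (-2, 4, -3, 1); ‖w_1‖ = 5.4772, so e_1 = (-0.3651, 0.7303, -0.5477, 0.1826).
e_1·w_2 = (-0.3651)·0 + 0.7303·2 + (-0.5477)·(-3) + 0.1826·(-3) = 2.5560.
u_2 = w_2 − 2.5560·e_1 = (0.9333, 0.1333, -1.6000, -3.4667).
‖u_2‖ = 3.9328, so e_2 = (0.2373, 0.0339, -0.4068, -0.8815).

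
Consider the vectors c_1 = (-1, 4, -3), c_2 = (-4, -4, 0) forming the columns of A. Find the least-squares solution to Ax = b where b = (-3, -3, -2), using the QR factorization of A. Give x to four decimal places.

x = (0.2791, 0.8547)

q_1 = c_1/‖c_1‖ = (-1, 4, -3)/5.0990 = (-0.1961, 0.7845, -0.5883).
r_{12} = q_1·c_2 = -2.3534.
u_2 = c_2 + 2.3534·q_1 = (-4.4615, -2.1538, -1.3846).
‖u_2‖ = 5.1441, so q_2 = (-0.8673, -0.4187, -0.2692).
Qᵀb = (-0.5883, 4.3964).
Back-substitute: x_2 = 4.3964/5.1441 = 0.8547.
x_1 = (-0.5883 + 2.3534·0.8547)/5.0990 = 0.2791.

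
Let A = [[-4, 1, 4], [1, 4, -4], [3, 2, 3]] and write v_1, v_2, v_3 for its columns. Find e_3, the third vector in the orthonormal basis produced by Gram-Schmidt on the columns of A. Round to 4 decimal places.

v_1 = (-4, 1, 3); ‖v_1‖ = 5.0990, so e_1 = (-0.7845, 0.1961, 0.5883).
e_1·v_2 = (-0.7845)·1 + 0.1961·4 + 0.5883·2 = 1.1767.
u_2 = v_2 − 1.1767·e_1 = (1.9231, 3.7692, 1.3077).
‖u_2‖ = 4.4289, so e_2 = (0.4342, 0.8510, 0.2953).
e_1·v_3 = (-0.7845)·4 + 0.1961·(-4) + 0.5883·3 = -2.1573; e_2·v_3 = 0.4342·4 + 0.8510·(-4) + 0.2953·3 = -0.7816.
u_3 = v_3 + 2.1573·e_1 + 0.7816·e_2 = (2.6471, -2.9118, 4.5000).
‖u_3‖ = 5.9779, so e_3 = (0.4428, -0.4871, 0.7528).

e_3 = (0.4428, -0.4871, 0.7528)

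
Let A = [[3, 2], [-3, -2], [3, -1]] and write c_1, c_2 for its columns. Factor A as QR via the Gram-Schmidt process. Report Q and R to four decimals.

q_1 = c_1/‖c_1‖ = (3, -3, 3)/5.1962 = (0.5774, -0.5774, 0.5774).
r_{12} = q_1·c_2 = 1.7321.
u_2 = c_2 − 1.7321·q_1 = (1.0000, -1.0000, -2.0000).
‖u_2‖ = 2.4495, so q_2 = (0.4082, -0.4082, -0.8165).

Q = [[0.5774, 0.4082], [-0.5774, -0.4082], [0.5774, -0.8165]], R = [[5.1962, 1.7321], [0.0000, 2.4495]]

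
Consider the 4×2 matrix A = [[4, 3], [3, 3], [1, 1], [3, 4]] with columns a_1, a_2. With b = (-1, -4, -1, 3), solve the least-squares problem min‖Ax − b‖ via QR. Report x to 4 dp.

a_1 = (4, 3, 1, 3); ‖a_1‖ = 5.9161, so q_1 = (0.6761, 0.5071, 0.1690, 0.5071).
q_1·a_2 = 0.6761·3 + 0.5071·3 + 0.1690·1 + 0.5071·4 = 5.7470.
u_2 = a_2 − 5.7470·q_1 = (-0.8857, 0.0857, 0.0286, 1.0857).
‖u_2‖ = 1.4041, so q_2 = (-0.6308, 0.0610, 0.0203, 0.7733).
Qᵀb = (-1.3522, 2.6861).
Back-substitute: x_2 = 2.6861/1.4041 = 1.9130.
x_1 = (-1.3522 − 5.7470·1.9130)/5.9161 = -2.0870.

x = (-2.0870, 1.9130)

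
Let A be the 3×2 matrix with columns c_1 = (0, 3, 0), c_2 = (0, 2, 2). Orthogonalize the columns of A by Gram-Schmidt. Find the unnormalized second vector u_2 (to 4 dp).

c_1 = (0, 3, 0); ‖c_1‖ = 3.0000, so e_1 = (0.0000, 1.0000, 0.0000).
e_1·c_2 = 0.0000·0 + 1.0000·2 + 0.0000·2 = 2.0000.
u_2 = c_2 − 2.0000·e_1 = (0.0000, 0.0000, 2.0000).

u_2 = (0.0000, 0.0000, 2.0000)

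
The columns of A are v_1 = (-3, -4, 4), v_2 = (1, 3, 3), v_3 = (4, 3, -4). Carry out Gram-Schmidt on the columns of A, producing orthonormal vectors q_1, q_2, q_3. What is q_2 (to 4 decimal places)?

q_2 = (0.1801, 0.6247, 0.7598)

v_1 = (-3, -4, 4); ‖v_1‖ = 6.4031, so q_1 = (-0.4685, -0.6247, 0.6247).
q_1·v_2 = (-0.4685)·1 + (-0.6247)·3 + 0.6247·3 = -0.4685.
u_2 = v_2 + 0.4685·q_1 = (0.7805, 2.7073, 3.2927).
‖u_2‖ = 4.3336, so q_2 = (0.1801, 0.6247, 0.7598).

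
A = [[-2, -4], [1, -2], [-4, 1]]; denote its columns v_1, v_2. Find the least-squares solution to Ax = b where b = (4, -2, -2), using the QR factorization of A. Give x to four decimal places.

v_1 = (-2, 1, -4); ‖v_1‖ = 4.5826, so q_1 = (-0.4364, 0.2182, -0.8729).
q_1·v_2 = (-0.4364)·(-4) + 0.2182·(-2) + (-0.8729)·1 = 0.4364.
u_2 = v_2 − 0.4364·q_1 = (-3.8095, -2.0952, 1.3810).
‖u_2‖ = 4.5617, so q_2 = (-0.8351, -0.4593, 0.3027).
Qᵀb = (-0.4364, -3.0272).
Back-substitute: x_2 = -3.0272/4.5617 = -0.6636.
x_1 = (-0.4364 − 0.4364·(-0.6636))/4.5826 = -0.0320.

x = (-0.0320, -0.6636)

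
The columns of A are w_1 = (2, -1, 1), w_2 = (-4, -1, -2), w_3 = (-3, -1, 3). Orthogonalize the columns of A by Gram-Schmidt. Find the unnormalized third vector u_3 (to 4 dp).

q_1 = w_1/‖w_1‖ = (2, -1, 1)/2.4495 = (0.8165, -0.4082, 0.4082).
r_{12} = q_1·w_2 = -3.6742.
u_2 = w_2 + 3.6742·q_1 = (-1.0000, -2.5000, -0.5000).
‖u_2‖ = 2.7386, so q_2 = (-0.3651, -0.9129, -0.1826).
r_{13} = q_1·w_3 = -0.8165; r_{23} = q_2·w_3 = 1.4606.
u_3 = w_3 + 0.8165·q_1 − 1.4606·q_2 = (-1.8000, 0.0000, 3.6000).

u_3 = (-1.8000, 0.0000, 3.6000)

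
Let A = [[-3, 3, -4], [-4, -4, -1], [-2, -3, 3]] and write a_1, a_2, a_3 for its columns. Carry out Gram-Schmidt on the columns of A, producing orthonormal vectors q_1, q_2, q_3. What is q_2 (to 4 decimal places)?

q_2 = (0.8186, -0.4158, -0.3963)

a_1 = (-3, -4, -2); ‖a_1‖ = 5.3852, so q_1 = (-0.5571, -0.7428, -0.3714).
q_1·a_2 = (-0.5571)·3 + (-0.7428)·(-4) + (-0.3714)·(-3) = 2.4140.
u_2 = a_2 − 2.4140·q_1 = (4.3448, -2.2069, -2.1034).
‖u_2‖ = 5.3078, so q_2 = (0.8186, -0.4158, -0.3963).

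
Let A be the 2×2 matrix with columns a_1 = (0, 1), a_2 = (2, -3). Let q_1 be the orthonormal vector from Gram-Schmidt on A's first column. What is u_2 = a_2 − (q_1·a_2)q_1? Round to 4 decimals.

a_1 = (0, 1); ‖a_1‖ = 1.0000, so q_1 = (0.0000, 1.0000).
q_1·a_2 = 0.0000·2 + 1.0000·(-3) = -3.0000.
u_2 = a_2 + 3.0000·q_1 = (2.0000, 0.0000).

u_2 = (2.0000, 0.0000)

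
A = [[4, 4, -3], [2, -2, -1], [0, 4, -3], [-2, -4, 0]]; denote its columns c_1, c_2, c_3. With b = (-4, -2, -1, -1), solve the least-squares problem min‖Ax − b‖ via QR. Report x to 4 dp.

c_1 = (4, 2, 0, -2); ‖c_1‖ = 4.8990, so q_1 = (0.8165, 0.4082, 0.0000, -0.4082).
q_1·c_2 = 0.8165·4 + 0.4082·(-2) + 0.0000·4 + (-0.4082)·(-4) = 4.0825.
u_2 = c_2 − 4.0825·q_1 = (0.6667, -3.6667, 4.0000, -2.3333).
‖u_2‖ = 5.9442, so q_2 = (0.1122, -0.6168, 0.6729, -0.3925).
q_1·c_3 = 0.8165·(-3) + 0.4082·(-1) + 0.0000·(-3) + (-0.4082)·0 = -2.8577; q_2·c_3 = 0.1122·(-3) + (-0.6168)·(-1) + 0.6729·(-3) + (-0.3925)·0 = -1.7384.
u_3 = c_3 + 2.8577·q_1 + 1.7384·q_2 = (-0.4717, -0.9057, -1.8302, -1.8491).
‖u_3‖ = 2.7949, so q_3 = (-0.1688, -0.3240, -0.6548, -0.6616).
Qᵀb = (-3.6742, 0.5047, 2.6396).
Back-substitute: x_3 = 2.6396/2.7949 = 0.9444.
x_2 = (0.5047 + 1.7384·0.9444)/5.9442 = 0.3611.
x_1 = (-3.6742 − 4.0825·0.3611 + 2.8577·0.9444)/4.8990 = -0.5000.

x = (-0.5000, 0.3611, 0.9444)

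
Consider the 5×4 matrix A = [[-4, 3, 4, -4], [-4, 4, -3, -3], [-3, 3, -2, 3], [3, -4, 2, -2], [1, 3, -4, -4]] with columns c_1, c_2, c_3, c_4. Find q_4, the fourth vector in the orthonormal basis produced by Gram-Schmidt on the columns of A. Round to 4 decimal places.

q_4 = (-0.1584, -0.6486, 0.4546, -0.5614, -0.1800)

c_1 = (-4, -4, -3, 3, 1); ‖c_1‖ = 7.1414, so q_1 = (-0.5601, -0.5601, -0.4201, 0.4201, 0.1400).
q_1·c_2 = (-0.5601)·3 + (-0.5601)·4 + (-0.4201)·3 + 0.4201·(-4) + 0.1400·3 = -6.4413.
u_2 = c_2 + 6.4413·q_1 = (-0.6078, 0.3922, 0.2941, -1.2941, 3.9020).
‖u_2‖ = 4.1845, so q_2 = (-0.1453, 0.0937, 0.0703, -0.3093, 0.9325).
q_1·c_3 = (-0.5601)·4 + (-0.5601)·(-3) + (-0.4201)·(-2) + 0.4201·2 + 0.1400·(-4) = 0.5601; q_2·c_3 = (-0.1453)·4 + 0.0937·(-3) + 0.0703·(-2) + (-0.3093)·2 + 0.9325·(-4) = -5.3513.
u_3 = c_3 − 0.5601·q_1 + 5.3513·q_2 = (3.5364, -2.1848, -1.3886, 0.1097, 0.9115).
‖u_3‖ = 4.4778, so q_3 = (0.7898, -0.4879, -0.3101, 0.0245, 0.2036).
q_1·c_4 = (-0.5601)·(-4) + (-0.5601)·(-3) + (-0.4201)·3 + 0.4201·(-2) + 0.1400·(-4) = 1.2603; q_2·c_4 = (-0.1453)·(-4) + 0.0937·(-3) + 0.0703·3 + (-0.3093)·(-2) + 0.9325·(-4) = -2.6007; q_3·c_4 = 0.7898·(-4) + (-0.4879)·(-3) + (-0.3101)·3 + 0.0245·(-2) + 0.2036·(-4) = -3.4889.
u_4 = c_4 − 1.2603·q_1 + 2.6007·q_2 + 3.4889·q_3 = (-0.9164, -3.7527, 2.6303, -3.2482, -1.0412).
‖u_4‖ = 5.7858, so q_4 = (-0.1584, -0.6486, 0.4546, -0.5614, -0.1800).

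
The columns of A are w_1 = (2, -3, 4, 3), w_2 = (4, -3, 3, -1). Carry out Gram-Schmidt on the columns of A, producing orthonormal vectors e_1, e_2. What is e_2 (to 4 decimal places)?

e_2 = (0.6343, -0.2284, 0.0634, -0.7358)

w_1 = (2, -3, 4, 3); ‖w_1‖ = 6.1644, so e_1 = (0.3244, -0.4867, 0.6489, 0.4867).
e_1·w_2 = 0.3244·4 + (-0.4867)·(-3) + 0.6489·3 + 0.4867·(-1) = 4.2178.
u_2 = w_2 − 4.2178·e_1 = (2.6316, -0.9474, 0.2632, -3.0526).
‖u_2‖ = 4.1486, so e_2 = (0.6343, -0.2284, 0.0634, -0.7358).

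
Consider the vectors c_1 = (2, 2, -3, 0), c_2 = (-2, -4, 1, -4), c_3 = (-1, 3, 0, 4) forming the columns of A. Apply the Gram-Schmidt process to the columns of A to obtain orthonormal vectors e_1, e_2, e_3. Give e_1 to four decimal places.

e_1 = (0.4851, 0.4851, -0.7276, 0.0000)

e_1 = c_1/‖c_1‖ = (2, 2, -3, 0)/4.1231 = (0.4851, 0.4851, -0.7276, 0.0000).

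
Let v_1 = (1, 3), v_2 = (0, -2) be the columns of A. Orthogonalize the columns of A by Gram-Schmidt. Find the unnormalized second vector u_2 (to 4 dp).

u_2 = (0.6000, -0.2000)

q_1 = v_1/‖v_1‖ = (1, 3)/3.1623 = (0.3162, 0.9487).
r_{12} = q_1·v_2 = -1.8974.
u_2 = v_2 + 1.8974·q_1 = (0.6000, -0.2000).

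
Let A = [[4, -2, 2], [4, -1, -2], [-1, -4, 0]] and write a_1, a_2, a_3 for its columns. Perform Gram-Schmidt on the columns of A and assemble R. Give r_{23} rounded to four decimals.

r_{23} = -0.4581

a_1 = (4, 4, -1); ‖a_1‖ = 5.7446, so e_1 = (0.6963, 0.6963, -0.1741).
e_1·a_2 = 0.6963·(-2) + 0.6963·(-1) + (-0.1741)·(-4) = -1.3926.
u_2 = a_2 + 1.3926·e_1 = (-1.0303, -0.0303, -4.2424).
‖u_2‖ = 4.3658, so e_2 = (-0.2360, -0.0069, -0.9717).
r_{23} = e_2·a_3 = -0.4581.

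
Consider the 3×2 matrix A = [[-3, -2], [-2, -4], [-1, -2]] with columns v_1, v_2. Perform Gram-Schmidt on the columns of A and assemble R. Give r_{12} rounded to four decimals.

r_{12} = 4.2762

v_1 = (-3, -2, -1); ‖v_1‖ = 3.7417, so q_1 = (-0.8018, -0.5345, -0.2673).
r_{12} = q_1·v_2 = 4.2762.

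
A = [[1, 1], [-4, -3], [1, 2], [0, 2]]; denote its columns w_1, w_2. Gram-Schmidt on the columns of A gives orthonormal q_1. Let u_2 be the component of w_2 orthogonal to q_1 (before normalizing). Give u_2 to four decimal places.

u_2 = (0.1667, 0.3333, 1.1667, 2.0000)

q_1 = w_1/‖w_1‖ = (1, -4, 1, 0)/4.2426 = (0.2357, -0.9428, 0.2357, 0.0000).
r_{12} = q_1·w_2 = 3.5355.
u_2 = w_2 − 3.5355·q_1 = (0.1667, 0.3333, 1.1667, 2.0000).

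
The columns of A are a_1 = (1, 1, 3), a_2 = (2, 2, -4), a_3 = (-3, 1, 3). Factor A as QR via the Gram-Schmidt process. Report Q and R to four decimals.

a_1 = (1, 1, 3); ‖a_1‖ = 3.3166, so e_1 = (0.3015, 0.3015, 0.9045).
e_1·a_2 = 0.3015·2 + 0.3015·2 + 0.9045·(-4) = -2.4121.
u_2 = a_2 + 2.4121·e_1 = (2.7273, 2.7273, -1.8182).
‖u_2‖ = 4.2640, so e_2 = (0.6396, 0.6396, -0.4264).
e_1·a_3 = 0.3015·(-3) + 0.3015·1 + 0.9045·3 = 2.1106; e_2·a_3 = 0.6396·(-3) + 0.6396·1 + (-0.4264)·3 = -2.5584.
u_3 = a_3 − 2.1106·e_1 + 2.5584·e_2 = (-2.0000, 2.0000, 0.0000).
‖u_3‖ = 2.8284, so e_3 = (-0.7071, 0.7071, 0.0000).

Q = [[0.3015, 0.6396, -0.7071], [0.3015, 0.6396, 0.7071], [0.9045, -0.4264, 0.0000]], R = [[3.3166, -2.4121, 2.1106], [0.0000, 4.2640, -2.5584], [0.0000, 0.0000, 2.8284]]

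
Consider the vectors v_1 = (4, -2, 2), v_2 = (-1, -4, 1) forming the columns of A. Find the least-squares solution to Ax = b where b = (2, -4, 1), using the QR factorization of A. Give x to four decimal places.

v_1 = (4, -2, 2); ‖v_1‖ = 4.8990, so e_1 = (0.8165, -0.4082, 0.4082).
e_1·v_2 = 0.8165·(-1) + (-0.4082)·(-4) + 0.4082·1 = 1.2247.
u_2 = v_2 − 1.2247·e_1 = (-2.0000, -3.5000, 0.5000).
‖u_2‖ = 4.0620, so e_2 = (-0.4924, -0.8616, 0.1231).
Qᵀb = (3.6742, 2.5849).
Back-substitute: x_2 = 2.5849/4.0620 = 0.6364.
x_1 = (3.6742 − 1.2247·0.6364)/4.8990 = 0.5909.

x = (0.5909, 0.6364)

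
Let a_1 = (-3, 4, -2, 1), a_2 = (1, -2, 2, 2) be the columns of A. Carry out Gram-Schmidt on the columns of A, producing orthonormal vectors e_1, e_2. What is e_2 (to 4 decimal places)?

e_2 = (-0.1105, -0.0983, 0.4176, 0.8965)

a_1 = (-3, 4, -2, 1); ‖a_1‖ = 5.4772, so e_1 = (-0.5477, 0.7303, -0.3651, 0.1826).
e_1·a_2 = (-0.5477)·1 + 0.7303·(-2) + (-0.3651)·2 + 0.1826·2 = -2.3735.
u_2 = a_2 + 2.3735·e_1 = (-0.3000, -0.2667, 1.1333, 2.4333).
‖u_2‖ = 2.7142, so e_2 = (-0.1105, -0.0983, 0.4176, 0.8965).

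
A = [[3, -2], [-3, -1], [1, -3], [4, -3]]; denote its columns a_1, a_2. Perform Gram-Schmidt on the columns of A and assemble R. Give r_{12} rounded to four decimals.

a_1 = (3, -3, 1, 4); ‖a_1‖ = 5.9161, so q_1 = (0.5071, -0.5071, 0.1690, 0.6761).
r_{12} = q_1·a_2 = -3.0426.

r_{12} = -3.0426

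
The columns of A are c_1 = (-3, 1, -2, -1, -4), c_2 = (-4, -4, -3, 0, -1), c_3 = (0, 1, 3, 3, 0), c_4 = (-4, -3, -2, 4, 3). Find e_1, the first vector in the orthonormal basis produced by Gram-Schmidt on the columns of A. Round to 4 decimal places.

e_1 = (-0.5388, 0.1796, -0.3592, -0.1796, -0.7184)

e_1 = c_1/‖c_1‖ = (-3, 1, -2, -1, -4)/5.5678 = (-0.5388, 0.1796, -0.3592, -0.1796, -0.7184).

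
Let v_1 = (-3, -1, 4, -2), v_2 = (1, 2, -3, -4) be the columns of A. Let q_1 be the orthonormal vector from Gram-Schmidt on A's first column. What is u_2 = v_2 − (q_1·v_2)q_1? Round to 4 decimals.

u_2 = (0.1000, 1.7000, -1.8000, -4.6000)

q_1 = v_1/‖v_1‖ = (-3, -1, 4, -2)/5.4772 = (-0.5477, -0.1826, 0.7303, -0.3651).
r_{12} = q_1·v_2 = -1.6432.
u_2 = v_2 + 1.6432·q_1 = (0.1000, 1.7000, -1.8000, -4.6000).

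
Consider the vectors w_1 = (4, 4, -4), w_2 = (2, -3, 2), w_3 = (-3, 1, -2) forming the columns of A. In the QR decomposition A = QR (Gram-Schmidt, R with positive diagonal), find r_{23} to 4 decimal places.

w_1 = (4, 4, -4); ‖w_1‖ = 6.9282, so q_1 = (0.5774, 0.5774, -0.5774).
q_1·w_2 = 0.5774·2 + 0.5774·(-3) + (-0.5774)·2 = -1.7321.
u_2 = w_2 + 1.7321·q_1 = (3.0000, -2.0000, 1.0000).
‖u_2‖ = 3.7417, so q_2 = (0.8018, -0.5345, 0.2673).
r_{23} = q_2·w_3 = -3.4744.

r_{23} = -3.4744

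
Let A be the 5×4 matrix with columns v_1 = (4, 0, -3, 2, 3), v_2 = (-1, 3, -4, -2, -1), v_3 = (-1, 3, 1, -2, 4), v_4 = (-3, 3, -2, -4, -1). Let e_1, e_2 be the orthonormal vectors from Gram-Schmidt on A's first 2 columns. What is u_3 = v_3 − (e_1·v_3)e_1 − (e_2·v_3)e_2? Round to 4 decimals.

e_1 = v_1/‖v_1‖ = (4, 0, -3, 2, 3)/6.1644 = (0.6489, 0.0000, -0.4867, 0.3244, 0.4867).
r_{12} = e_1·v_2 = 0.1622.
u_2 = v_2 − 0.1622·e_1 = (-1.1053, 3.0000, -3.9211, -2.0526, -1.0789).
‖u_2‖ = 5.5654, so e_2 = (-0.1986, 0.5390, -0.7045, -0.3688, -0.1939).
r_{13} = e_1·v_3 = 0.1622; r_{23} = e_2·v_3 = 1.0734.
u_3 = v_3 − 0.1622·e_1 − 1.0734·e_2 = (-0.8921, 2.4214, 1.8352, -1.6568, 4.1291).

u_3 = (-0.8921, 2.4214, 1.8352, -1.6568, 4.1291)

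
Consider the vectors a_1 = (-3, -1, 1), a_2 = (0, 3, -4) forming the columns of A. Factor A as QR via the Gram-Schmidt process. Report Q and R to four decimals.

Q = [[-0.9045, -0.4212], [-0.3015, 0.5215], [0.3015, -0.7421]], R = [[3.3166, -2.1106], [0.0000, 4.5327]]

a_1 = (-3, -1, 1); ‖a_1‖ = 3.3166, so q_1 = (-0.9045, -0.3015, 0.3015).
q_1·a_2 = (-0.9045)·0 + (-0.3015)·3 + 0.3015·(-4) = -2.1106.
u_2 = a_2 + 2.1106·q_1 = (-1.9091, 2.3636, -3.3636).
‖u_2‖ = 4.5327, so q_2 = (-0.4212, 0.5215, -0.7421).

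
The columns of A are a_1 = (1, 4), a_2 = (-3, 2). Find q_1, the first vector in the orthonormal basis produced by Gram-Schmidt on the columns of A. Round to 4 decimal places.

q_1 = a_1/‖a_1‖ = (1, 4)/4.1231 = (0.2425, 0.9701).

q_1 = (0.2425, 0.9701)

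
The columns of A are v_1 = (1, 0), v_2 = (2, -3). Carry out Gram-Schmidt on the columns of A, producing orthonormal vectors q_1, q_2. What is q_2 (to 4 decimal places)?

q_2 = (0.0000, -1.0000)

q_1 = v_1/‖v_1‖ = (1, 0)/1.0000 = (1.0000, 0.0000).
r_{12} = q_1·v_2 = 2.0000.
u_2 = v_2 − 2.0000·q_1 = (0.0000, -3.0000).
‖u_2‖ = 3.0000, so q_2 = (0.0000, -1.0000).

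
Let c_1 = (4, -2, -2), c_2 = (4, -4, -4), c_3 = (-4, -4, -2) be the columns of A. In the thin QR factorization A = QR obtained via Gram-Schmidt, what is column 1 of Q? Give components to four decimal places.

e_1 = (0.8165, -0.4082, -0.4082)

e_1 = c_1/‖c_1‖ = (4, -2, -2)/4.8990 = (0.8165, -0.4082, -0.4082).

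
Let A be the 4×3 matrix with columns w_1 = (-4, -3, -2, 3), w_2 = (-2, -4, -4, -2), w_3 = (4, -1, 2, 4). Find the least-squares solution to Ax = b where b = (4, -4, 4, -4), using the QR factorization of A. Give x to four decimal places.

w_1 = (-4, -3, -2, 3); ‖w_1‖ = 6.1644, so q_1 = (-0.6489, -0.4867, -0.3244, 0.4867).
q_1·w_2 = (-0.6489)·(-2) + (-0.4867)·(-4) + (-0.3244)·(-4) + 0.4867·(-2) = 3.5689.
u_2 = w_2 − 3.5689·q_1 = (0.3158, -2.2632, -2.8421, -3.7368).
‖u_2‖ = 5.2214, so q_2 = (0.0605, -0.4334, -0.5443, -0.7157).
q_1·w_3 = (-0.6489)·4 + (-0.4867)·(-1) + (-0.3244)·2 + 0.4867·4 = -0.8111; q_2·w_3 = 0.0605·4 + (-0.4334)·(-1) + (-0.5443)·2 + (-0.7157)·4 = -3.2760.
u_3 = w_3 + 0.8111·q_1 + 3.2760·q_2 = (3.6718, -2.8147, -0.0463, 2.0502).
‖u_3‖ = 5.0606, so q_3 = (0.7256, -0.5562, -0.0092, 0.4051).
Qᵀb = (-3.8933, 2.6611, 3.4699).
Back-substitute: x_3 = 3.4699/5.0606 = 0.6857.
x_2 = (2.6611 + 3.2760·0.6857)/5.2214 = 0.9398.
x_1 = (-3.8933 − 3.5689·0.9398 + 0.8111·0.6857)/6.1644 = -1.0855.

x = (-1.0855, 0.9398, 0.6857)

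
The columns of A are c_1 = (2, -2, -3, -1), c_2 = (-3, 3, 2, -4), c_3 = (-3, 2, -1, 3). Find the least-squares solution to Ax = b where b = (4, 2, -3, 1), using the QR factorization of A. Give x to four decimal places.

q_1 = c_1/‖c_1‖ = (2, -2, -3, -1)/4.2426 = (0.4714, -0.4714, -0.7071, -0.2357).
r_{12} = q_1·c_2 = -3.2998.
u_2 = c_2 + 3.2998·q_1 = (-1.4444, 1.4444, -0.3333, -4.7778).
‖u_2‖ = 5.2068, so q_2 = (-0.2774, 0.2774, -0.0640, -0.9176).
r_{13} = q_1·c_3 = -2.3570; r_{23} = q_2·c_3 = -1.3017.
u_3 = c_3 + 2.3570·q_1 + 1.3017·q_2 = (-2.2500, 1.2500, -2.7500, 1.2500).
‖u_3‖ = 3.9686, so q_3 = (-0.5669, 0.3150, -0.6929, 0.3150).
Qᵀb = (2.8284, -1.2804, 0.7559).
Back-substitute: x_3 = 0.7559/3.9686 = 0.1905.
x_2 = (-1.2804 + 1.3017·0.1905)/5.2068 = -0.1983.
x_1 = (2.8284 + 3.2998·(-0.1983) + 2.3570·0.1905)/4.2426 = 0.6183.

x = (0.6183, -0.1983, 0.1905)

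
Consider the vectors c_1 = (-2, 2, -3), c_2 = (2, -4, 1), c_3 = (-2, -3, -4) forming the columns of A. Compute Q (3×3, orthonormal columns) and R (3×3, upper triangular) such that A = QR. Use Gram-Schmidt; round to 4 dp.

c_1 = (-2, 2, -3); ‖c_1‖ = 4.1231, so e_1 = (-0.4851, 0.4851, -0.7276).
e_1·c_2 = (-0.4851)·2 + 0.4851·(-4) + (-0.7276)·1 = -3.6380.
u_2 = c_2 + 3.6380·e_1 = (0.2353, -2.2353, -1.6471).
‖u_2‖ = 2.7865, so e_2 = (0.0844, -0.8022, -0.5911).
e_1·c_3 = (-0.4851)·(-2) + 0.4851·(-3) + (-0.7276)·(-4) = 2.4254; e_2·c_3 = 0.0844·(-2) + (-0.8022)·(-3) + (-0.5911)·(-4) = 4.6020.
u_3 = c_3 − 2.4254·e_1 − 4.6020·e_2 = (-1.2121, -0.4848, 0.4848).
‖u_3‖ = 1.3926, so e_3 = (-0.8704, -0.3482, 0.3482).

Q = [[-0.4851, 0.0844, -0.8704], [0.4851, -0.8022, -0.3482], [-0.7276, -0.5911, 0.3482]], R = [[4.1231, -3.6380, 2.4254], [0.0000, 2.7865, 4.6020], [0.0000, 0.0000, 1.3926]]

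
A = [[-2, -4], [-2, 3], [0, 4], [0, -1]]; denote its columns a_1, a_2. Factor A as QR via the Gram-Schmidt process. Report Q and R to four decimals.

Q = [[-0.7071, -0.5433], [-0.7071, 0.5433], [0.0000, 0.6209], [0.0000, -0.1552]], R = [[2.8284, 0.7071], [0.0000, 6.4420]]

a_1 = (-2, -2, 0, 0); ‖a_1‖ = 2.8284, so e_1 = (-0.7071, -0.7071, 0.0000, 0.0000).
e_1·a_2 = (-0.7071)·(-4) + (-0.7071)·3 + 0.0000·4 + 0.0000·(-1) = 0.7071.
u_2 = a_2 − 0.7071·e_1 = (-3.5000, 3.5000, 4.0000, -1.0000).
‖u_2‖ = 6.4420, so e_2 = (-0.5433, 0.5433, 0.6209, -0.1552).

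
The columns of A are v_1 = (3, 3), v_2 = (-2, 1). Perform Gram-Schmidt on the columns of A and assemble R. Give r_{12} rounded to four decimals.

v_1 = (3, 3); ‖v_1‖ = 4.2426, so e_1 = (0.7071, 0.7071).
r_{12} = e_1·v_2 = -0.7071.

r_{12} = -0.7071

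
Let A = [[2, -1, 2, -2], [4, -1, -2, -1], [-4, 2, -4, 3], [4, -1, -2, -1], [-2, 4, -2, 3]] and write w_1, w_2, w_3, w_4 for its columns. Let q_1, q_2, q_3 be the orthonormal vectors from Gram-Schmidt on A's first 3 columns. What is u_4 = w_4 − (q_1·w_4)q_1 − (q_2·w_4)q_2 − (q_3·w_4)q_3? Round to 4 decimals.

u_4 = (-0.4000, 0.0000, -0.2000, 0.0000, 0.0000)

w_1 = (2, 4, -4, 4, -2); ‖w_1‖ = 7.4833, so q_1 = (0.2673, 0.5345, -0.5345, 0.5345, -0.2673).
q_1·w_2 = 0.2673·(-1) + 0.5345·(-1) + (-0.5345)·2 + 0.5345·(-1) + (-0.2673)·4 = -3.4744.
u_2 = w_2 + 3.4744·q_1 = (-0.0714, 0.8571, 0.1429, 0.8571, 3.0714).
‖u_2‖ = 3.3058, so q_2 = (-0.0216, 0.2593, 0.0432, 0.2593, 0.9291).
q_1·w_3 = 0.2673·2 + 0.5345·(-2) + (-0.5345)·(-4) + 0.5345·(-2) + (-0.2673)·(-2) = 1.0690; q_2·w_3 = (-0.0216)·2 + 0.2593·(-2) + 0.0432·(-4) + 0.2593·(-2) + 0.9291·(-2) = -3.1114.
u_3 = w_3 − 1.0690·q_1 + 3.1114·q_2 = (1.6471, -1.7647, -3.2941, -1.7647, 1.1765).
‖u_3‖ = 4.6018, so q_3 = (0.3579, -0.3835, -0.7158, -0.3835, 0.2557).
q_1·w_4 = 0.2673·(-2) + 0.5345·(-1) + (-0.5345)·3 + 0.5345·(-1) + (-0.2673)·3 = -4.0089; q_2·w_4 = (-0.0216)·(-2) + 0.2593·(-1) + 0.0432·3 + 0.2593·(-1) + 0.9291·3 = 2.4416; q_3·w_4 = 0.3579·(-2) + (-0.3835)·(-1) + (-0.7158)·3 + (-0.3835)·(-1) + 0.2557·3 = -1.3294.
u_4 = w_4 + 4.0089·q_1 − 2.4416·q_2 + 1.3294·q_3 = (-0.4000, 0.0000, -0.2000, 0.0000, 0.0000).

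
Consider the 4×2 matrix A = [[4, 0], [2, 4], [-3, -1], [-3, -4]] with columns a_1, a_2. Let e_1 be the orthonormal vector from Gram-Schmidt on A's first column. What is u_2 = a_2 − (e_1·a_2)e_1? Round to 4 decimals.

a_1 = (4, 2, -3, -3); ‖a_1‖ = 6.1644, so e_1 = (0.6489, 0.3244, -0.4867, -0.4867).
e_1·a_2 = 0.6489·0 + 0.3244·4 + (-0.4867)·(-1) + (-0.4867)·(-4) = 3.7311.
u_2 = a_2 − 3.7311·e_1 = (-2.4211, 2.7895, 0.8158, -2.1842).

u_2 = (-2.4211, 2.7895, 0.8158, -2.1842)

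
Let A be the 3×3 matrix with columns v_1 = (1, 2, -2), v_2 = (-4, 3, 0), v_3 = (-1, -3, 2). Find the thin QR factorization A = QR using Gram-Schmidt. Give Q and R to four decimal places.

Q = [[0.3333, -0.8521, -0.4036], [0.6667, 0.5157, -0.5381], [-0.6667, 0.0897, -0.7399]], R = [[3.0000, 0.6667, -3.6667], [0.0000, 4.9554, -0.5157], [0.0000, 0.0000, 0.5381]]

v_1 = (1, 2, -2); ‖v_1‖ = 3.0000, so q_1 = (0.3333, 0.6667, -0.6667).
q_1·v_2 = 0.3333·(-4) + 0.6667·3 + (-0.6667)·0 = 0.6667.
u_2 = v_2 − 0.6667·q_1 = (-4.2222, 2.5556, 0.4444).
‖u_2‖ = 4.9554, so q_2 = (-0.8521, 0.5157, 0.0897).
q_1·v_3 = 0.3333·(-1) + 0.6667·(-3) + (-0.6667)·2 = -3.6667; q_2·v_3 = (-0.8521)·(-1) + 0.5157·(-3) + 0.0897·2 = -0.5157.
u_3 = v_3 + 3.6667·q_1 + 0.5157·q_2 = (-0.2172, -0.2896, -0.3982).
‖u_3‖ = 0.5381, so q_3 = (-0.4036, -0.5381, -0.7399).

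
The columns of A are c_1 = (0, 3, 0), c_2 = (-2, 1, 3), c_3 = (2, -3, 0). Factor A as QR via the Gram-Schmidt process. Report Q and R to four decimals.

c_1 = (0, 3, 0); ‖c_1‖ = 3.0000, so q_1 = (0.0000, 1.0000, 0.0000).
q_1·c_2 = 0.0000·(-2) + 1.0000·1 + 0.0000·3 = 1.0000.
u_2 = c_2 − 1.0000·q_1 = (-2.0000, 0.0000, 3.0000).
‖u_2‖ = 3.6056, so q_2 = (-0.5547, 0.0000, 0.8321).
q_1·c_3 = 0.0000·2 + 1.0000·(-3) + 0.0000·0 = -3.0000; q_2·c_3 = (-0.5547)·2 + 0.0000·(-3) + 0.8321·0 = -1.1094.
u_3 = c_3 + 3.0000·q_1 + 1.1094·q_2 = (1.3846, 0.0000, 0.9231).
‖u_3‖ = 1.6641, so q_3 = (0.8321, 0.0000, 0.5547).

Q = [[0.0000, -0.5547, 0.8321], [1.0000, 0.0000, 0.0000], [0.0000, 0.8321, 0.5547]], R = [[3.0000, 1.0000, -3.0000], [0.0000, 3.6056, -1.1094], [0.0000, 0.0000, 1.6641]]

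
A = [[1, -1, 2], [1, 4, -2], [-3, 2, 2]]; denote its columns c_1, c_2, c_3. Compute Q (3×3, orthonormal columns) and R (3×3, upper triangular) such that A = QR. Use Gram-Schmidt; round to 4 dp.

Q = [[0.3015, -0.1619, 0.9396], [0.3015, 0.9511, 0.0671], [-0.9045, 0.2631, 0.3356]], R = [[3.3166, -0.9045, -1.8091], [0.0000, 4.4924, -1.6998], [0.0000, 0.0000, 2.4162]]

q_1 = c_1/‖c_1‖ = (1, 1, -3)/3.3166 = (0.3015, 0.3015, -0.9045).
r_{12} = q_1·c_2 = -0.9045.
u_2 = c_2 + 0.9045·q_1 = (-0.7273, 4.2727, 1.1818).
‖u_2‖ = 4.4924, so q_2 = (-0.1619, 0.9511, 0.2631).
r_{13} = q_1·c_3 = -1.8091; r_{23} = q_2·c_3 = -1.6998.
u_3 = c_3 + 1.8091·q_1 + 1.6998·q_2 = (2.2703, 0.1622, 0.8108).
‖u_3‖ = 2.4162, so q_3 = (0.9396, 0.0671, 0.3356).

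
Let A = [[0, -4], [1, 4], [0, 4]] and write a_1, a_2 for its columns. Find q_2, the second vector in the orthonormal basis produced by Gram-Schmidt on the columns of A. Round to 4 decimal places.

a_1 = (0, 1, 0); ‖a_1‖ = 1.0000, so q_1 = (0.0000, 1.0000, 0.0000).
q_1·a_2 = 0.0000·(-4) + 1.0000·4 + 0.0000·4 = 4.0000.
u_2 = a_2 − 4.0000·q_1 = (-4.0000, 0.0000, 4.0000).
‖u_2‖ = 5.6569, so q_2 = (-0.7071, 0.0000, 0.7071).

q_2 = (-0.7071, 0.0000, 0.7071)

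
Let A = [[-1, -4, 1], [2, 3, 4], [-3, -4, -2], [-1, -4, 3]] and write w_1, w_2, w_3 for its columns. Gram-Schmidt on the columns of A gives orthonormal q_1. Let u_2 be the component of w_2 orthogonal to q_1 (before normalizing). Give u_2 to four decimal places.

w_1 = (-1, 2, -3, -1); ‖w_1‖ = 3.8730, so q_1 = (-0.2582, 0.5164, -0.7746, -0.2582).
q_1·w_2 = (-0.2582)·(-4) + 0.5164·3 + (-0.7746)·(-4) + (-0.2582)·(-4) = 6.7132.
u_2 = w_2 − 6.7132·q_1 = (-2.2667, -0.4667, 1.2000, -2.2667).

u_2 = (-2.2667, -0.4667, 1.2000, -2.2667)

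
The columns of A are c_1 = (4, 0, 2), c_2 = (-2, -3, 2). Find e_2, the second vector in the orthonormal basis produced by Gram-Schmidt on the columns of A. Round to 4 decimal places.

e_2 = (-0.2981, -0.7454, 0.5963)

e_1 = c_1/‖c_1‖ = (4, 0, 2)/4.4721 = (0.8944, 0.0000, 0.4472).
r_{12} = e_1·c_2 = -0.8944.
u_2 = c_2 + 0.8944·e_1 = (-1.2000, -3.0000, 2.4000).
‖u_2‖ = 4.0249, so e_2 = (-0.2981, -0.7454, 0.5963).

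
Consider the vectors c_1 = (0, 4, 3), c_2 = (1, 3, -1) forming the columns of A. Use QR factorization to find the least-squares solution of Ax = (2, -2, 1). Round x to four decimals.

x = (-0.0515, -0.4124)

c_1 = (0, 4, 3); ‖c_1‖ = 5.0000, so q_1 = (0.0000, 0.8000, 0.6000).
q_1·c_2 = 0.0000·1 + 0.8000·3 + 0.6000·(-1) = 1.8000.
u_2 = c_2 − 1.8000·q_1 = (1.0000, 1.5600, -2.0800).
‖u_2‖ = 2.7857, so q_2 = (0.3590, 0.5600, -0.7467).
Qᵀb = (-1.0000, -1.1487).
Back-substitute: x_2 = -1.1487/2.7857 = -0.4124.
x_1 = (-1.0000 − 1.8000·(-0.4124))/5.0000 = -0.0515.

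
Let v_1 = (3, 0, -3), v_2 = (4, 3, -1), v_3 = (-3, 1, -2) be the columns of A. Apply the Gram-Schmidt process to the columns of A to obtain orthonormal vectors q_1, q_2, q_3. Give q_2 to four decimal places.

q_2 = (0.4082, 0.8165, 0.4082)

q_1 = v_1/‖v_1‖ = (3, 0, -3)/4.2426 = (0.7071, 0.0000, -0.7071).
r_{12} = q_1·v_2 = 3.5355.
u_2 = v_2 − 3.5355·q_1 = (1.5000, 3.0000, 1.5000).
‖u_2‖ = 3.6742, so q_2 = (0.4082, 0.8165, 0.4082).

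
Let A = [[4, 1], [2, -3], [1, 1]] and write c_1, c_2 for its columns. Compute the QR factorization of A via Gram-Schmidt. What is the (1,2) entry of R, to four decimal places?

r_{12} = -0.2182

c_1 = (4, 2, 1); ‖c_1‖ = 4.5826, so e_1 = (0.8729, 0.4364, 0.2182).
r_{12} = e_1·c_2 = -0.2182.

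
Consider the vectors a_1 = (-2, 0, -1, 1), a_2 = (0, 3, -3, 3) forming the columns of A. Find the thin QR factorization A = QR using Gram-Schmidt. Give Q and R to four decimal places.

a_1 = (-2, 0, -1, 1); ‖a_1‖ = 2.4495, so e_1 = (-0.8165, 0.0000, -0.4082, 0.4082).
e_1·a_2 = (-0.8165)·0 + 0.0000·3 + (-0.4082)·(-3) + 0.4082·3 = 2.4495.
u_2 = a_2 − 2.4495·e_1 = (2.0000, 3.0000, -2.0000, 2.0000).
‖u_2‖ = 4.5826, so e_2 = (0.4364, 0.6547, -0.4364, 0.4364).

Q = [[-0.8165, 0.4364], [0.0000, 0.6547], [-0.4082, -0.4364], [0.4082, 0.4364]], R = [[2.4495, 2.4495], [0.0000, 4.5826]]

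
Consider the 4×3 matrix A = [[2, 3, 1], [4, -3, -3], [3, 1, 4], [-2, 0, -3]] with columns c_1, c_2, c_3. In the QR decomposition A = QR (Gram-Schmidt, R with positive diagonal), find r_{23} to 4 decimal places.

c_1 = (2, 4, 3, -2); ‖c_1‖ = 5.7446, so e_1 = (0.3482, 0.6963, 0.5222, -0.3482).
e_1·c_2 = 0.3482·3 + 0.6963·(-3) + 0.5222·1 + (-0.3482)·0 = -0.5222.
u_2 = c_2 + 0.5222·e_1 = (3.1818, -2.6364, 1.2727, -0.1818).
‖u_2‖ = 4.3275, so e_2 = (0.7353, -0.6092, 0.2941, -0.0420).
r_{23} = e_2·c_3 = 3.8653.

r_{23} = 3.8653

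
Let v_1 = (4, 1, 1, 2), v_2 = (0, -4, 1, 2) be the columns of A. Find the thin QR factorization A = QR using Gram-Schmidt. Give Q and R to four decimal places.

v_1 = (4, 1, 1, 2); ‖v_1‖ = 4.6904, so e_1 = (0.8528, 0.2132, 0.2132, 0.4264).
e_1·v_2 = 0.8528·0 + 0.2132·(-4) + 0.2132·1 + 0.4264·2 = 0.2132.
u_2 = v_2 − 0.2132·e_1 = (-0.1818, -4.0455, 0.9545, 1.9091).
‖u_2‖ = 4.5776, so e_2 = (-0.0397, -0.8837, 0.2085, 0.4170).

Q = [[0.8528, -0.0397], [0.2132, -0.8837], [0.2132, 0.2085], [0.4264, 0.4170]], R = [[4.6904, 0.2132], [0.0000, 4.5776]]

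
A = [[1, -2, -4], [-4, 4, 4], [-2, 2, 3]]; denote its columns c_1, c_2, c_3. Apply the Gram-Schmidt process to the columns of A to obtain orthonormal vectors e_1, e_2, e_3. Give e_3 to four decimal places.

c_1 = (1, -4, -2); ‖c_1‖ = 4.5826, so e_1 = (0.2182, -0.8729, -0.4364).
e_1·c_2 = 0.2182·(-2) + (-0.8729)·4 + (-0.4364)·2 = -4.8008.
u_2 = c_2 + 4.8008·e_1 = (-0.9524, -0.1905, -0.0952).
‖u_2‖ = 0.9759, so e_2 = (-0.9759, -0.1952, -0.0976).
e_1·c_3 = 0.2182·(-4) + (-0.8729)·4 + (-0.4364)·3 = -5.6737; e_2·c_3 = (-0.9759)·(-4) + (-0.1952)·4 + (-0.0976)·3 = 2.8301.
u_3 = c_3 + 5.6737·e_1 − 2.8301·e_2 = (0.0000, -0.4000, 0.8000).
‖u_3‖ = 0.8944, so e_3 = (0.0000, -0.4472, 0.8944).

e_3 = (0.0000, -0.4472, 0.8944)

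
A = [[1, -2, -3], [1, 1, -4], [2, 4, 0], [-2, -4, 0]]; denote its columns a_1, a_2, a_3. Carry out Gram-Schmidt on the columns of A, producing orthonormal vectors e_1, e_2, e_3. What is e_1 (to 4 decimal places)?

e_1 = (0.3162, 0.3162, 0.6325, -0.6325)

a_1 = (1, 1, 2, -2); ‖a_1‖ = 3.1623, so e_1 = (0.3162, 0.3162, 0.6325, -0.6325).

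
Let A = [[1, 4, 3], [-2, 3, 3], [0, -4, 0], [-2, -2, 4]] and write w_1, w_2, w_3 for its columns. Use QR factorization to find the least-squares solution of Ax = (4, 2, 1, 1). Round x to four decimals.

x = (0.8799, 0.0531, 0.9114)

w_1 = (1, -2, 0, -2); ‖w_1‖ = 3.0000, so e_1 = (0.3333, -0.6667, 0.0000, -0.6667).
e_1·w_2 = 0.3333·4 + (-0.6667)·3 + 0.0000·(-4) + (-0.6667)·(-2) = 0.6667.
u_2 = w_2 − 0.6667·e_1 = (3.7778, 3.4444, -4.0000, -1.5556).
‖u_2‖ = 6.6750, so e_2 = (0.5660, 0.5160, -0.5993, -0.2330).
e_1·w_3 = 0.3333·3 + (-0.6667)·3 + 0.0000·0 + (-0.6667)·4 = -3.6667; e_2·w_3 = 0.5660·3 + 0.5160·3 + (-0.5993)·0 + (-0.2330)·4 = 2.3138.
u_3 = w_3 + 3.6667·e_1 − 2.3138·e_2 = (2.9127, -0.6384, 1.3865, 2.0948).
‖u_3‖ = 3.8990, so e_3 = (0.7470, -0.1637, 0.3556, 0.5373).
Qᵀb = (-0.6667, 2.4636, 3.5536).
Back-substitute: x_3 = 3.5536/3.8990 = 0.9114.
x_2 = (2.4636 − 2.3138·0.9114)/6.6750 = 0.0531.
x_1 = (-0.6667 − 0.6667·0.0531 + 3.6667·0.9114)/3.0000 = 0.8799.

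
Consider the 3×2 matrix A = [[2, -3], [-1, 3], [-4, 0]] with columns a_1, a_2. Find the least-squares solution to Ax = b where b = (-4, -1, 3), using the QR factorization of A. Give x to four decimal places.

q_1 = a_1/‖a_1‖ = (2, -1, -4)/4.5826 = (0.4364, -0.2182, -0.8729).
r_{12} = q_1·a_2 = -1.9640.
u_2 = a_2 + 1.9640·q_1 = (-2.1429, 2.5714, -1.7143).
‖u_2‖ = 3.7607, so q_2 = (-0.5698, 0.6838, -0.4558).
Qᵀb = (-4.1461, 0.2279).
Back-substitute: x_2 = 0.2279/3.7607 = 0.0606.
x_1 = (-4.1461 + 1.9640·0.0606)/4.5826 = -0.8788.

x = (-0.8788, 0.0606)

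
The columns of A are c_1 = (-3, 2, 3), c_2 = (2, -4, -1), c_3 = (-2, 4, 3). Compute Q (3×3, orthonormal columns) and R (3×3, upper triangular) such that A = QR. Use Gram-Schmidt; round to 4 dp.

Q = [[-0.6396, -0.1135, 0.7603], [0.4264, -0.8753, 0.2281], [0.6396, 0.4701, 0.6082]], R = [[4.6904, -3.6244, 4.9036], [0.0000, 2.8042, -1.8641], [0.0000, 0.0000, 1.2165]]

c_1 = (-3, 2, 3); ‖c_1‖ = 4.6904, so e_1 = (-0.6396, 0.4264, 0.6396).
e_1·c_2 = (-0.6396)·2 + 0.4264·(-4) + 0.6396·(-1) = -3.6244.
u_2 = c_2 + 3.6244·e_1 = (-0.3182, -2.4545, 1.3182).
‖u_2‖ = 2.8042, so e_2 = (-0.1135, -0.8753, 0.4701).
e_1·c_3 = (-0.6396)·(-2) + 0.4264·4 + 0.6396·3 = 4.9036; e_2·c_3 = (-0.1135)·(-2) + (-0.8753)·4 + 0.4701·3 = -1.8641.
u_3 = c_3 − 4.9036·e_1 + 1.8641·e_2 = (0.9249, 0.2775, 0.7399).
‖u_3‖ = 1.2165, so e_3 = (0.7603, 0.2281, 0.6082).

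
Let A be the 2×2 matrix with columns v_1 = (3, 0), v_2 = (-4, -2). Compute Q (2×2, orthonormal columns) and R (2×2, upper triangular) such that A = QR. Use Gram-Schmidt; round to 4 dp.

Q = [[1.0000, 0.0000], [0.0000, -1.0000]], R = [[3.0000, -4.0000], [0.0000, 2.0000]]

e_1 = v_1/‖v_1‖ = (3, 0)/3.0000 = (1.0000, 0.0000).
r_{12} = e_1·v_2 = -4.0000.
u_2 = v_2 + 4.0000·e_1 = (0.0000, -2.0000).
‖u_2‖ = 2.0000, so e_2 = (0.0000, -1.0000).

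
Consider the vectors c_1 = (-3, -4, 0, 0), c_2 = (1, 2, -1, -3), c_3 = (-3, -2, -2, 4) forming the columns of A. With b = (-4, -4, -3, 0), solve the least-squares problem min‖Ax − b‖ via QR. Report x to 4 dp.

q_1 = c_1/‖c_1‖ = (-3, -4, 0, 0)/5.0000 = (-0.6000, -0.8000, 0.0000, 0.0000).
r_{12} = q_1·c_2 = -2.2000.
u_2 = c_2 + 2.2000·q_1 = (-0.3200, 0.2400, -1.0000, -3.0000).
‖u_2‖ = 3.1875, so q_2 = (-0.1004, 0.0753, -0.3137, -0.9412).
r_{13} = q_1·c_3 = 3.4000; r_{23} = q_2·c_3 = -2.9867.
u_3 = c_3 − 3.4000·q_1 + 2.9867·q_2 = (-1.2598, 0.9449, -2.9370, 1.1890).
‖u_3‖ = 3.5383, so q_3 = (-0.3561, 0.2670, -0.8301, 0.3360).
Qᵀb = (5.6000, 1.0416, 2.8462).
Back-substitute: x_3 = 2.8462/3.5383 = 0.8044.
x_2 = (1.0416 + 2.9867·0.8044)/3.1875 = 1.0805.
x_1 = (5.6000 + 2.2000·1.0805 − 3.4000·0.8044)/5.0000 = 1.0484.

x = (1.0484, 1.0805, 0.8044)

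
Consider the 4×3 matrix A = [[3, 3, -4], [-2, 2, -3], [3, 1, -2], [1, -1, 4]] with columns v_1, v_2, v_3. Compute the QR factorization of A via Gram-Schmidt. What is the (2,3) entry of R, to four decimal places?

v_1 = (3, -2, 3, 1); ‖v_1‖ = 4.7958, so e_1 = (0.6255, -0.4170, 0.6255, 0.2085).
e_1·v_2 = 0.6255·3 + (-0.4170)·2 + 0.6255·1 + 0.2085·(-1) = 1.4596.
u_2 = v_2 − 1.4596·e_1 = (2.0870, 2.6087, 0.0870, -1.3043).
‖u_2‖ = 3.5874, so e_2 = (0.5817, 0.7272, 0.0242, -0.3636).
r_{23} = e_2·v_3 = -6.0113.

r_{23} = -6.0113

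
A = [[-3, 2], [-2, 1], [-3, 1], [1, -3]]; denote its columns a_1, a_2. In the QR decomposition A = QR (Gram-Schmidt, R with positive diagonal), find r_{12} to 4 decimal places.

r_{12} = -2.9192

a_1 = (-3, -2, -3, 1); ‖a_1‖ = 4.7958, so q_1 = (-0.6255, -0.4170, -0.6255, 0.2085).
r_{12} = q_1·a_2 = -2.9192.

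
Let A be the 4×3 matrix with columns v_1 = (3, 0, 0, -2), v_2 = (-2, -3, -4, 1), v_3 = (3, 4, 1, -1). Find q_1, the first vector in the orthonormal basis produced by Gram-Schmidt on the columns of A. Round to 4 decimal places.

q_1 = (0.8321, 0.0000, 0.0000, -0.5547)

q_1 = v_1/‖v_1‖ = (3, 0, 0, -2)/3.6056 = (0.8321, 0.0000, 0.0000, -0.5547).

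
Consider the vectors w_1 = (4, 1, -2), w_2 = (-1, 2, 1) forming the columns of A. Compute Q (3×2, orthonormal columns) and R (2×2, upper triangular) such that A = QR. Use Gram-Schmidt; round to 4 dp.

Q = [[0.8729, -0.1040], [0.2182, 0.9571], [-0.4364, 0.2705]], R = [[4.5826, -0.8729], [0.0000, 2.2887]]

e_1 = w_1/‖w_1‖ = (4, 1, -2)/4.5826 = (0.8729, 0.2182, -0.4364).
r_{12} = e_1·w_2 = -0.8729.
u_2 = w_2 + 0.8729·e_1 = (-0.2381, 2.1905, 0.6190).
‖u_2‖ = 2.2887, so e_2 = (-0.1040, 0.9571, 0.2705).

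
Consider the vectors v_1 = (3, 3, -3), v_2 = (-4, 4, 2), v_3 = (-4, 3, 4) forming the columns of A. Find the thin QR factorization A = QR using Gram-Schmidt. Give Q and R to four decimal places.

Q = [[0.5774, -0.5661, 0.5883], [0.5774, 0.7926, 0.1961], [-0.5774, 0.2265, 0.7845]], R = [[5.1962, -1.1547, -2.8868], [0.0000, 5.8878, 5.5482], [0.0000, 0.0000, 1.3728]]

v_1 = (3, 3, -3); ‖v_1‖ = 5.1962, so q_1 = (0.5774, 0.5774, -0.5774).
q_1·v_2 = 0.5774·(-4) + 0.5774·4 + (-0.5774)·2 = -1.1547.
u_2 = v_2 + 1.1547·q_1 = (-3.3333, 4.6667, 1.3333).
‖u_2‖ = 5.8878, so q_2 = (-0.5661, 0.7926, 0.2265).
q_1·v_3 = 0.5774·(-4) + 0.5774·3 + (-0.5774)·4 = -2.8868; q_2·v_3 = (-0.5661)·(-4) + 0.7926·3 + 0.2265·4 = 5.5482.
u_3 = v_3 + 2.8868·q_1 − 5.5482·q_2 = (0.8077, 0.2692, 1.0769).
‖u_3‖ = 1.3728, so q_3 = (0.5883, 0.1961, 0.7845).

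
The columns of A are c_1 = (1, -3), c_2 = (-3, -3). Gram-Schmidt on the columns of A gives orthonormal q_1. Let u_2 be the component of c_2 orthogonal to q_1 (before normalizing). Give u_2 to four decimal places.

u_2 = (-3.6000, -1.2000)

c_1 = (1, -3); ‖c_1‖ = 3.1623, so q_1 = (0.3162, -0.9487).
q_1·c_2 = 0.3162·(-3) + (-0.9487)·(-3) = 1.8974.
u_2 = c_2 − 1.8974·q_1 = (-3.6000, -1.2000).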